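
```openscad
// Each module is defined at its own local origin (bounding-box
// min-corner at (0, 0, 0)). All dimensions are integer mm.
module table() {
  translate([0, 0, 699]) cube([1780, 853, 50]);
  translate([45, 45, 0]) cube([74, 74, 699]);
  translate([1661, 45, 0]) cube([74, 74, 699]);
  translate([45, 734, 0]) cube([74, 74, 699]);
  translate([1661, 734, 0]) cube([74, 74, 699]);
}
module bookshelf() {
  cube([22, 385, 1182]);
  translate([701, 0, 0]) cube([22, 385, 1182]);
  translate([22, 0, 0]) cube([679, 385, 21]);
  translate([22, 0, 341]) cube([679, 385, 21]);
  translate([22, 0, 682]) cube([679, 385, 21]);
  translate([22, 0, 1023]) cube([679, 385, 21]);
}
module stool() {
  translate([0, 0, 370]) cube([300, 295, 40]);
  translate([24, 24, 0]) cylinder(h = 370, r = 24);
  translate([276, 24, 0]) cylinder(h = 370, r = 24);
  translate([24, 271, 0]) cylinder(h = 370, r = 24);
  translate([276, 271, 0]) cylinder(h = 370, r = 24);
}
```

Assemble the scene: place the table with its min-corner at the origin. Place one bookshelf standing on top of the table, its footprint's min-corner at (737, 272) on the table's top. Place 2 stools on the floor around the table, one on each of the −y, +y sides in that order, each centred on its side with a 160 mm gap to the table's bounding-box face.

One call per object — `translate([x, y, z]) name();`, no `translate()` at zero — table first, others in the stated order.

table();
translate([737, 272, 749]) bookshelf();
translate([740, -455, 0]) stool();
translate([740, 1013, 0]) stool();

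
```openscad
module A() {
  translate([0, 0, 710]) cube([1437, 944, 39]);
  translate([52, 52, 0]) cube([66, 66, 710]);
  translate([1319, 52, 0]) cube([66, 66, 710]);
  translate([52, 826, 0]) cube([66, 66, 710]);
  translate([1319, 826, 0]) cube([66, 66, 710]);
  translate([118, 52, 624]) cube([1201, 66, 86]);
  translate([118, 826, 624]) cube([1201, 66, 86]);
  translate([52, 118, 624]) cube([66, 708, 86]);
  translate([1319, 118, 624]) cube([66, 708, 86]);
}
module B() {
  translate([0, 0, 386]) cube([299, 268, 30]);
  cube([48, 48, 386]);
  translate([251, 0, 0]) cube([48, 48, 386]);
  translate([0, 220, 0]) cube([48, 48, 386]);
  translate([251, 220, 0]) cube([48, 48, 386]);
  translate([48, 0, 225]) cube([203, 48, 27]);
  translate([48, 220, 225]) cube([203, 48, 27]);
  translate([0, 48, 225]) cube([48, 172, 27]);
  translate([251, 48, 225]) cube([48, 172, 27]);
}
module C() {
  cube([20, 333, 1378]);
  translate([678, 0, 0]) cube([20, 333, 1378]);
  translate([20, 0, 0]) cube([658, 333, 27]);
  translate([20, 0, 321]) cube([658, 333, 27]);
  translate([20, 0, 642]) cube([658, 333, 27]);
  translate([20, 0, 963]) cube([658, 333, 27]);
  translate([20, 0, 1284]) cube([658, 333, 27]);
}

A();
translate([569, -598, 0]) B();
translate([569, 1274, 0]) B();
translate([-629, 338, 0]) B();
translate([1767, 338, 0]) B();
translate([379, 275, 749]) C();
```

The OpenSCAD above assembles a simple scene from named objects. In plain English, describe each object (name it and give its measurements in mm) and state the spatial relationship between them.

A is a rectangular dining table. The top is 1437×944×39 mm with its upper surface at z = 749 mm. It stands on four 66×66 mm square legs, each inset 52 mm from the nearest pair of top edges, running from the floor to the underside of the top. Four apron rails, 66 mm thick and 86 mm tall, run between adjacent legs with their top edges flush with the underside of the top and their outer faces flush with the legs' outer faces.

B is a simple wooden stool: a rectangular seat 299 mm (x) by 268 mm (y), 30 mm thick, top face at z = 416 mm, on four square legs, each 48×48 mm in cross-section. The legs rest on z = 0, each flush with a corner of the seat. Four stretchers, 48 mm wide and 27 mm tall, connect adjacent legs with their undersides at z = 225 mm, each running between the inner faces of the legs it joins and aligned with the legs' outer faces on the other axis.

C is a bookshelf 698 mm wide overall, 333 mm deep and 1378 mm tall. The two sides are 20 mm thick vertical panels. 5 horizontal shelves of 27 mm thickness span between the inner faces of the sides; the lowest shelf sits on the floor and shelves are stacked with a clear vertical gap of 294 mm between each pair.

Four stools sit around the table at the −y, +y, −x, +x sides. The bookshelf is on top of the table.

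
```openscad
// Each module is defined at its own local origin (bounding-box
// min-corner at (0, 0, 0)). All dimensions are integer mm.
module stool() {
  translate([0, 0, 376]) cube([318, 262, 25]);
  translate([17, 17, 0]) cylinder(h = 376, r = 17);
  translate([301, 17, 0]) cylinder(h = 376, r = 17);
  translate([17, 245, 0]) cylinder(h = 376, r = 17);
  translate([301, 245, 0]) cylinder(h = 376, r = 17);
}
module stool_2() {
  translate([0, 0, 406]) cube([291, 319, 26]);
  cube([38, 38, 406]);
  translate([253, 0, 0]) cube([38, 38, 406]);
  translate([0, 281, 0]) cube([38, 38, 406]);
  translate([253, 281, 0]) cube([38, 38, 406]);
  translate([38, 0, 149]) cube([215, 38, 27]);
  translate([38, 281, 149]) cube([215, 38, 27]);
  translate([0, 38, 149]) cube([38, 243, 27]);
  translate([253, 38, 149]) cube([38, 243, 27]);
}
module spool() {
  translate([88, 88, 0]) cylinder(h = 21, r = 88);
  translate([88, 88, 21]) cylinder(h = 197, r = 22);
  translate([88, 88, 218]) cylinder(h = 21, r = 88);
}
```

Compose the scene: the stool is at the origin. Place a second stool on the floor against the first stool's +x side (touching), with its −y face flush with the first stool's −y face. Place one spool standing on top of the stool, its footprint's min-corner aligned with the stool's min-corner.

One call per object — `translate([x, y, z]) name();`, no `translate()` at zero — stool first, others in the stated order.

stool();
translate([318, 0, 0]) stool_2();
translate([0, 0, 401]) spool();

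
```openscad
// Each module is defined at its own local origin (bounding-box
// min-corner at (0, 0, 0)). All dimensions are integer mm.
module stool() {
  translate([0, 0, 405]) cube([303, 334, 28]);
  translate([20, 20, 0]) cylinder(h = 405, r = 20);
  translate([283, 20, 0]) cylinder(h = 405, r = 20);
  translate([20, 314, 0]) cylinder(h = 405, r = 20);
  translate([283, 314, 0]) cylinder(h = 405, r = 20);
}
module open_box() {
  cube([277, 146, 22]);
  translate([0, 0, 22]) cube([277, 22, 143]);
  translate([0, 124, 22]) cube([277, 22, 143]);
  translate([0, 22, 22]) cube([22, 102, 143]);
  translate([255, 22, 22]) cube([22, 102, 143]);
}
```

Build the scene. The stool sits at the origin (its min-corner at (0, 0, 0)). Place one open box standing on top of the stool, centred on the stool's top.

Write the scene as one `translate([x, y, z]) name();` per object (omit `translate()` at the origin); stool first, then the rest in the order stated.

stool();
translate([13, 94, 433]) open_box();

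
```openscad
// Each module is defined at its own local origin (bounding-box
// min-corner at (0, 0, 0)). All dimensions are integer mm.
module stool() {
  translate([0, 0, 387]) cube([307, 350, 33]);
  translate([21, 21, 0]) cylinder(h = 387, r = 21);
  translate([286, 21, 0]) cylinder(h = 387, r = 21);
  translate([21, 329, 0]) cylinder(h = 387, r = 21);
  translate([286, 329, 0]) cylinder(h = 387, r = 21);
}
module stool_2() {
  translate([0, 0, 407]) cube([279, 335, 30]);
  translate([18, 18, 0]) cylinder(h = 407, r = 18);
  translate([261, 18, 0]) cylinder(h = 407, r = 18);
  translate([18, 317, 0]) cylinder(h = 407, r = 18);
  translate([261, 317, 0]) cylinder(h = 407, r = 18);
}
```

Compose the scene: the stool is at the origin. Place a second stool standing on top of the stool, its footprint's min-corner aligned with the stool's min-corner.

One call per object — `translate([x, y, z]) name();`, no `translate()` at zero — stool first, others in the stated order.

stool();
translate([0, 0, 420]) stool_2();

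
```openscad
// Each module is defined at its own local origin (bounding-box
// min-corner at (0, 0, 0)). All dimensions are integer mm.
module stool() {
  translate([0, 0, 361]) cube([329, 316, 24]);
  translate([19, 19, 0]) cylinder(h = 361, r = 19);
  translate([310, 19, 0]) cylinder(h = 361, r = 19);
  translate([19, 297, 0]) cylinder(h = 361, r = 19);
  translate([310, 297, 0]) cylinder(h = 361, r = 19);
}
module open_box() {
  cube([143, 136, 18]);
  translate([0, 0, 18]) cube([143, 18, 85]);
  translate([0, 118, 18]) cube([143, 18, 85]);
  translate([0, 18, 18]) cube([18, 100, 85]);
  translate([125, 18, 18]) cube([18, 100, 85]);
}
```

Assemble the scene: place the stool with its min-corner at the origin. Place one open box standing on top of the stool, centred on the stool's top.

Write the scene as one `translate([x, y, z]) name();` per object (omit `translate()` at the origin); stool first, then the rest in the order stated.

stool();
translate([93, 90, 385]) open_box();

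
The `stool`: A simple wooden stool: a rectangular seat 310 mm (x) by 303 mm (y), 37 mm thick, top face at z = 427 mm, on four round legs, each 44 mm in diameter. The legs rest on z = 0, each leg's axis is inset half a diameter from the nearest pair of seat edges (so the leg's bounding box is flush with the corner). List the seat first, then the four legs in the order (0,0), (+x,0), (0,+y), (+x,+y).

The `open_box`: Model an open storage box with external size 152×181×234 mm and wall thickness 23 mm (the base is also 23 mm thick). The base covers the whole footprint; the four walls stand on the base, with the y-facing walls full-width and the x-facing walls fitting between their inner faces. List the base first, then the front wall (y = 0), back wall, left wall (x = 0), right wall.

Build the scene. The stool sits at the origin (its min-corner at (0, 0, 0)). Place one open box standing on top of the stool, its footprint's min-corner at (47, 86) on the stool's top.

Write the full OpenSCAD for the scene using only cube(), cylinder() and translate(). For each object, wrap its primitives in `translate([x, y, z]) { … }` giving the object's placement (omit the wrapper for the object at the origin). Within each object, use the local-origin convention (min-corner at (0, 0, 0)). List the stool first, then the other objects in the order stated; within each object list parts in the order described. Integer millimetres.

translate([0, 0, 390]) cube([310, 303, 37]);
translate([22, 22, 0]) cylinder(h = 390, r = 22);
translate([288, 22, 0]) cylinder(h = 390, r = 22);
translate([22, 281, 0]) cylinder(h = 390, r = 22);
translate([288, 281, 0]) cylinder(h = 390, r = 22);
translate([47, 86, 427]) {
  cube([152, 181, 23]);
  translate([0, 0, 23]) cube([152, 23, 211]);
  translate([0, 158, 23]) cube([152, 23, 211]);
  translate([0, 23, 23]) cube([23, 135, 211]);
  translate([129, 23, 23]) cube([23, 135, 211]);
}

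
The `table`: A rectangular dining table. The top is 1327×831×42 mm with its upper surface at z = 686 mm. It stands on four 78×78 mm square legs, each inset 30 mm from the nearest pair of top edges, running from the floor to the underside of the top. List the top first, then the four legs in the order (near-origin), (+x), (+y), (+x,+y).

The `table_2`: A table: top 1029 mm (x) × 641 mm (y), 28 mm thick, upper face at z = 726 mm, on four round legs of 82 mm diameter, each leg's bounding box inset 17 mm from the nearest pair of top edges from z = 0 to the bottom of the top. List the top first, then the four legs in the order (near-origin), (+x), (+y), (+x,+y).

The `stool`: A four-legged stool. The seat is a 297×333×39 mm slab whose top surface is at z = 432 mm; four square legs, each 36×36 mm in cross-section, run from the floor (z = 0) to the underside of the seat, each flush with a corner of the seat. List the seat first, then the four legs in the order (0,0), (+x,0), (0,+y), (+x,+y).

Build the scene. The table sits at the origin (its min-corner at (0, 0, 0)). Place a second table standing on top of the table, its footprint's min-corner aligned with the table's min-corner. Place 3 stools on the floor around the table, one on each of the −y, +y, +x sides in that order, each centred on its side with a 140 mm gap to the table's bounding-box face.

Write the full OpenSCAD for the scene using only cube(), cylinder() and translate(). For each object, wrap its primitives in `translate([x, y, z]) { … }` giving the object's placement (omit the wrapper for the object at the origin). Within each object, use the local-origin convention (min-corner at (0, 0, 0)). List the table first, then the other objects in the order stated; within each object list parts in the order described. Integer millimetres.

translate([0, 0, 644]) cube([1327, 831, 42]);
translate([30, 30, 0]) cube([78, 78, 644]);
translate([1219, 30, 0]) cube([78, 78, 644]);
translate([30, 723, 0]) cube([78, 78, 644]);
translate([1219, 723, 0]) cube([78, 78, 644]);
translate([0, 0, 686]) {
  translate([0, 0, 698]) cube([1029, 641, 28]);
  translate([58, 58, 0]) cylinder(h = 698, r = 41);
  translate([971, 58, 0]) cylinder(h = 698, r = 41);
  translate([58, 583, 0]) cylinder(h = 698, r = 41);
  translate([971, 583, 0]) cylinder(h = 698, r = 41);
}
translate([515, -473, 0]) {
  translate([0, 0, 393]) cube([297, 333, 39]);
  cube([36, 36, 393]);
  translate([261, 0, 0]) cube([36, 36, 393]);
  translate([0, 297, 0]) cube([36, 36, 393]);
  translate([261, 297, 0]) cube([36, 36, 393]);
}
translate([515, 971, 0]) {
  translate([0, 0, 393]) cube([297, 333, 39]);
  cube([36, 36, 393]);
  translate([261, 0, 0]) cube([36, 36, 393]);
  translate([0, 297, 0]) cube([36, 36, 393]);
  translate([261, 297, 0]) cube([36, 36, 393]);
}
translate([1467, 249, 0]) {
  translate([0, 0, 393]) cube([297, 333, 39]);
  cube([36, 36, 393]);
  translate([261, 0, 0]) cube([36, 36, 393]);
  translate([0, 297, 0]) cube([36, 36, 393]);
  translate([261, 297, 0]) cube([36, 36, 393]);
}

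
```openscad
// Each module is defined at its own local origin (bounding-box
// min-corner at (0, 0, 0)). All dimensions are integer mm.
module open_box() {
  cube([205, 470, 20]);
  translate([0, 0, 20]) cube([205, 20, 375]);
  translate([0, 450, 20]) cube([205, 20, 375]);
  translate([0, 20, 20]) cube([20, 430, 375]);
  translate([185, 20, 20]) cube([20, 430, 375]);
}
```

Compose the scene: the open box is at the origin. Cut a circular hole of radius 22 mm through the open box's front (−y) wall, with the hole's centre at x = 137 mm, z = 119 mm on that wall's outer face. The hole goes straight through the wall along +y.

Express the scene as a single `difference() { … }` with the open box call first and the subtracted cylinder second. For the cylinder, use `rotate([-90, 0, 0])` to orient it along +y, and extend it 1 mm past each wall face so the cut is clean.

difference() {
  open_box();
  translate([137, -1, 119]) rotate([-90, 0, 0]) cylinder(h = 22, r = 22);
}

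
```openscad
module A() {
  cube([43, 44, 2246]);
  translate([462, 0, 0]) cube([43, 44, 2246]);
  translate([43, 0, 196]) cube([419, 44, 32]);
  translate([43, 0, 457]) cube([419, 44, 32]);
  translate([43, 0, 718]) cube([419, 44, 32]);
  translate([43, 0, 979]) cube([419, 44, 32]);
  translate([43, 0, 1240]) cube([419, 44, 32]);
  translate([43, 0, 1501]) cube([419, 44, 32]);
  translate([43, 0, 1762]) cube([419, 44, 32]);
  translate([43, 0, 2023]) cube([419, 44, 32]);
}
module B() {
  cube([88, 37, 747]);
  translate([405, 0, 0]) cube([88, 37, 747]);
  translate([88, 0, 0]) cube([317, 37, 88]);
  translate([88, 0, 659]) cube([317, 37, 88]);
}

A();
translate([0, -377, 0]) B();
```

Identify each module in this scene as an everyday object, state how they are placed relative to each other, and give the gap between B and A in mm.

The picture frame's nearest face is 340 mm from the ladder's −y face.

A is a ladder. B is a picture frame. The picture frame is on the floor beside the ladder on its −y side. The gap between the picture frame and the ladder is 340 mm.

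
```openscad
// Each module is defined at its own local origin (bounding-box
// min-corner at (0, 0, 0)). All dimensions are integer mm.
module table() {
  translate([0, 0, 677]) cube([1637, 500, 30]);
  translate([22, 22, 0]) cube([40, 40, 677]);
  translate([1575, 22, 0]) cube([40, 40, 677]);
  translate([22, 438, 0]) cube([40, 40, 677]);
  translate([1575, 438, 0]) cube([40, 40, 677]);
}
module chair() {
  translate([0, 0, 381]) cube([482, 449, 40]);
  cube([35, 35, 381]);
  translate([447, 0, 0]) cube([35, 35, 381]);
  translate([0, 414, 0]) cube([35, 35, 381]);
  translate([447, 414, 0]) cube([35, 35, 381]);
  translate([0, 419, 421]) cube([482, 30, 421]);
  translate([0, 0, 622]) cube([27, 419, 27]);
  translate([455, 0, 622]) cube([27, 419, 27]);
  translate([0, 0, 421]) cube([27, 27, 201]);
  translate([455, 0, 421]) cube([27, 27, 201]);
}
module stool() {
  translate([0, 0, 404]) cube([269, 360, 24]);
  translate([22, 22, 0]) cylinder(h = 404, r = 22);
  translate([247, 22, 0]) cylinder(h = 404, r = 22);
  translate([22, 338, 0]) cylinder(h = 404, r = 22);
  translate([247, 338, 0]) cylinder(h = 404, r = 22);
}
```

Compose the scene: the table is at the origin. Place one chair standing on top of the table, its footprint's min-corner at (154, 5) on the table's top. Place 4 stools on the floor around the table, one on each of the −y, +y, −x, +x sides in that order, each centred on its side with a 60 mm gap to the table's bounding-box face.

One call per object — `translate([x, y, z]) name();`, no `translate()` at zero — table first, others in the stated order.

table();
translate([154, 5, 707]) chair();
translate([684, -420, 0]) stool();
translate([684, 560, 0]) stool();
translate([-329, 70, 0]) stool();
translate([1697, 70, 0]) stool();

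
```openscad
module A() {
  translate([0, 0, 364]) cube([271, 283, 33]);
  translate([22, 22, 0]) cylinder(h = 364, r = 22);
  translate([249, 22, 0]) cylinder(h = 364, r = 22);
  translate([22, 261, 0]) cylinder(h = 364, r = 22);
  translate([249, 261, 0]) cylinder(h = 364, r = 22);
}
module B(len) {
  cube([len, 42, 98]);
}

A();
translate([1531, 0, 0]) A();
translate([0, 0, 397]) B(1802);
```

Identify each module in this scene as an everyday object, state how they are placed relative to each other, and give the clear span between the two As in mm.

Second stool starts at x = 1531; first ends at x = 271; clear span = 1531 − 271 = 1260 mm.

A is a stool. B is a beam. A beam spans the tops of two stools. The clear span between the two stools is 1260 mm.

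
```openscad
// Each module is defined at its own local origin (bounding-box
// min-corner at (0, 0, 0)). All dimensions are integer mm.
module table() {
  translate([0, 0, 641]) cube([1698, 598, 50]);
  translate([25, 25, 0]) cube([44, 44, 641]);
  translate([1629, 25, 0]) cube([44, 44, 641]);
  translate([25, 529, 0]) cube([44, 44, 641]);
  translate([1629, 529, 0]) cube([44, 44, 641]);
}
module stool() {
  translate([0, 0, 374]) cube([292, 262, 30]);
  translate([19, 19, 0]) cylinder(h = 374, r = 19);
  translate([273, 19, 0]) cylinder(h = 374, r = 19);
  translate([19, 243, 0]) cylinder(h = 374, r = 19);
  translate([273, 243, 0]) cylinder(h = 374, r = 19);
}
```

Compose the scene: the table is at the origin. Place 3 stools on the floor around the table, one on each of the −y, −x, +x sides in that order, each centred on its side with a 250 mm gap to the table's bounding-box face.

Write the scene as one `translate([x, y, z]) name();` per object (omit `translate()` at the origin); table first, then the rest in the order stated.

table();
translate([703, -512, 0]) stool();
translate([-542, 168, 0]) stool();
translate([1948, 168, 0]) stool();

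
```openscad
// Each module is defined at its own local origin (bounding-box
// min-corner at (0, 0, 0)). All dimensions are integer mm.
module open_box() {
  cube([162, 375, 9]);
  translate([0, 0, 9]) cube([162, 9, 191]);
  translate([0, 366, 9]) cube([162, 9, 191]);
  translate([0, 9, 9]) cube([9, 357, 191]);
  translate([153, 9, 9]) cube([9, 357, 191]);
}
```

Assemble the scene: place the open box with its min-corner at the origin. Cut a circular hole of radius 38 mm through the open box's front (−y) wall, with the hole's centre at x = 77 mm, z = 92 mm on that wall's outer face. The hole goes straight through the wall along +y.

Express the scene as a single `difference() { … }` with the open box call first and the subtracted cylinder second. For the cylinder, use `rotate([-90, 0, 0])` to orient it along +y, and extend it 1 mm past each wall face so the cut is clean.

difference() {
  open_box();
  translate([77, -1, 92]) rotate([-90, 0, 0]) cylinder(h = 11, r = 38);
}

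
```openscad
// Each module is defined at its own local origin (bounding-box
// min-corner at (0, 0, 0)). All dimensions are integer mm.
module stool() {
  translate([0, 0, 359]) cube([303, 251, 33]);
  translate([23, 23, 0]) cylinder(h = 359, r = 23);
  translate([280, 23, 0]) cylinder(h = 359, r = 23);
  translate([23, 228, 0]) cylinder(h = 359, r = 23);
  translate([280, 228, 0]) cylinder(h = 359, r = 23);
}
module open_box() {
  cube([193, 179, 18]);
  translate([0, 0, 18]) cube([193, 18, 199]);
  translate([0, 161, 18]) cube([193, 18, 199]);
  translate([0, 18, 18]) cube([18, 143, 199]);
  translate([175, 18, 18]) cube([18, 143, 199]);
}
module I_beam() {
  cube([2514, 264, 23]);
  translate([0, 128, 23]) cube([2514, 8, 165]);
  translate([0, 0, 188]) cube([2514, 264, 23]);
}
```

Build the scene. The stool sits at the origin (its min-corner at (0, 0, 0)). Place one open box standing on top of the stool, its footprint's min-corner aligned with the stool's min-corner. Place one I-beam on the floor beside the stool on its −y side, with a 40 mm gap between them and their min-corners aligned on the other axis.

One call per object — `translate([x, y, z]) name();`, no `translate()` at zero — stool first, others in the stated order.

stool();
translate([0, 0, 392]) open_box();
translate([0, -304, 0]) I_beam();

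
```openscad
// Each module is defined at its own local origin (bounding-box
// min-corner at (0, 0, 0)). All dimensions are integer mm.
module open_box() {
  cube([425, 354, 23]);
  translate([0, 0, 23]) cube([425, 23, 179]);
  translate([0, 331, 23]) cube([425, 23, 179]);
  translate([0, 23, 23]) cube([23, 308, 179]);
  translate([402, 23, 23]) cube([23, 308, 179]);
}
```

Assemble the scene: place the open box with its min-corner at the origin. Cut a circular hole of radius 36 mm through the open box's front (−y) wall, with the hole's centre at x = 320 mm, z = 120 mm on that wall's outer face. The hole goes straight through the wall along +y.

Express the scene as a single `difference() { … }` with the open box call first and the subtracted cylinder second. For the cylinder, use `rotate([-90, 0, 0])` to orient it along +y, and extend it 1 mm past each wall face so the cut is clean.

difference() {
  open_box();
  translate([320, -1, 120]) rotate([-90, 0, 0]) cylinder(h = 25, r = 36);
}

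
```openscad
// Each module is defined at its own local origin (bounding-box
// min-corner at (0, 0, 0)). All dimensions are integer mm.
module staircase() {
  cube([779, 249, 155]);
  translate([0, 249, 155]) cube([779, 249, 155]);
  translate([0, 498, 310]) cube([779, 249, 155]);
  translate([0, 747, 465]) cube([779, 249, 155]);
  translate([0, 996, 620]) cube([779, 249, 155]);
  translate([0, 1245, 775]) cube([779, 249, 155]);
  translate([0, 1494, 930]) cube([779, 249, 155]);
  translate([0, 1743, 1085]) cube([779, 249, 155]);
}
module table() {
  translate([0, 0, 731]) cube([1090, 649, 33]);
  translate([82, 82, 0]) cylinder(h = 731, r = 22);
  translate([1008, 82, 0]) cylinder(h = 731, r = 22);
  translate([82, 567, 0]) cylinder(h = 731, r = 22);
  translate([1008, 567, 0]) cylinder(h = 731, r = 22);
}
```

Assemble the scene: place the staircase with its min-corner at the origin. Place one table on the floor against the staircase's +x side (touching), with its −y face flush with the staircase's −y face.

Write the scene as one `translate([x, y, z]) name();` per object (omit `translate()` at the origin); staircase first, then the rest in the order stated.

staircase();
translate([779, 0, 0]) table();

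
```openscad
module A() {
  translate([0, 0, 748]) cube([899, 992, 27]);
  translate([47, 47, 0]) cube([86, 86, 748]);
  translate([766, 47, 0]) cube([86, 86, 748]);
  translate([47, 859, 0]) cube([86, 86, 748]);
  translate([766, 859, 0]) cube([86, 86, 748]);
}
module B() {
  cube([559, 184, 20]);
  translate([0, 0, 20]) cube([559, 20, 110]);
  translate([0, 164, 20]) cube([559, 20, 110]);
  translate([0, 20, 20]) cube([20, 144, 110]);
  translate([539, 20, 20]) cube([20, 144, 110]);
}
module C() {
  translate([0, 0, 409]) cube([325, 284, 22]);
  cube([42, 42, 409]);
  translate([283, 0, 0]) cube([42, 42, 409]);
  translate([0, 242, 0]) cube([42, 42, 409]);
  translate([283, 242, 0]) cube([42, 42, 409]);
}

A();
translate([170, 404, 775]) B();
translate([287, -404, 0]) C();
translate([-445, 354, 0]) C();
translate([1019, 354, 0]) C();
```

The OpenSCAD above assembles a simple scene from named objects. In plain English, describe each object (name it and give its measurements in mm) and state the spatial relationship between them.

A is a table with a 899×992 mm rectangular top, 27 mm thick, top surface at z = 775 mm, supported by four 86×86 mm square legs, each inset 47 mm from the nearest pair of top edges, running from the floor.

B is an open-topped rectangular box: outside dimensions 559×184×130 mm, with a uniform wall and base thickness of 20 mm. The base is a full 559×184 slab on the floor; four walls sit on top of the base. The front and back walls (the −y and +y sides) span the full width; the two side walls fit between them.

C is a four-legged stool. The seat is 325×284 mm, 22 mm thick, top at z = 431 mm. It stands on four square legs, each 42×42 mm in cross-section, from z = 0 to the seat underside, each flush with a corner of the seat.

The open box is on top of the table, centred. Three stools sit around the table at the −y, −x, +x sides.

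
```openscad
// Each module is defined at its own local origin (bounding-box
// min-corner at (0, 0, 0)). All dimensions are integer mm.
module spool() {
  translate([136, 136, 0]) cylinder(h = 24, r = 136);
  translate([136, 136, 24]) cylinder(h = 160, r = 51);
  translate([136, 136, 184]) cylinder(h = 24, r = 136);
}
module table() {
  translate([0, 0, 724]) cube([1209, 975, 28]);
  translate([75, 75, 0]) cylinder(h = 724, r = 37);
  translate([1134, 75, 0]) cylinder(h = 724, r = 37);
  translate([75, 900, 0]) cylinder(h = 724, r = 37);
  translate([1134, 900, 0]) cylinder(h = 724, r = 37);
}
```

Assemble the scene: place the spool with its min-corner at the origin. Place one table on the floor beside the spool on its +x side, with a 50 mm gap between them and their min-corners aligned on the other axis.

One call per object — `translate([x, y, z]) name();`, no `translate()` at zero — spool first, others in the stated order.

spool();
translate([322, 0, 0]) table();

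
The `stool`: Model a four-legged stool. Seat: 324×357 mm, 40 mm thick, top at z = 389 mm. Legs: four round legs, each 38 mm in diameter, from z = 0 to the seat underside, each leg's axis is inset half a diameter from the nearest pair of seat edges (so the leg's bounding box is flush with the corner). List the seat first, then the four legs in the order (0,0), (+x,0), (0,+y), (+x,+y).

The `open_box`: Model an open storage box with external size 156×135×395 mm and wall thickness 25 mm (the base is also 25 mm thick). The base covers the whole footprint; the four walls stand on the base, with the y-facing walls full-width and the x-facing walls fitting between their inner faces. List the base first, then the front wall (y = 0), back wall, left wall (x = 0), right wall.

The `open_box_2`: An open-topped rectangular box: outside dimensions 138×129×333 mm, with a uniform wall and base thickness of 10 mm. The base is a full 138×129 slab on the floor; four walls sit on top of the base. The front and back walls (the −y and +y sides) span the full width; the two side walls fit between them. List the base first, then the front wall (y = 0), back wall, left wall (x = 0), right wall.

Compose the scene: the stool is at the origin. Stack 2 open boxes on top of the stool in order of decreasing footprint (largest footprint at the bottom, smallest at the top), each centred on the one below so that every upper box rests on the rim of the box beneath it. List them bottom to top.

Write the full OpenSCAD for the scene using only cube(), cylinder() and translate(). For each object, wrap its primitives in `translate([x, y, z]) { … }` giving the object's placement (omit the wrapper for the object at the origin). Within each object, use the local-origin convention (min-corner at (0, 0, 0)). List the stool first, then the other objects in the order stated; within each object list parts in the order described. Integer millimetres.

translate([0, 0, 349]) cube([324, 357, 40]);
translate([19, 19, 0]) cylinder(h = 349, r = 19);
translate([305, 19, 0]) cylinder(h = 349, r = 19);
translate([19, 338, 0]) cylinder(h = 349, r = 19);
translate([305, 338, 0]) cylinder(h = 349, r = 19);
translate([84, 111, 389]) {
  cube([156, 135, 25]);
  translate([0, 0, 25]) cube([156, 25, 370]);
  translate([0, 110, 25]) cube([156, 25, 370]);
  translate([0, 25, 25]) cube([25, 85, 370]);
  translate([131, 25, 25]) cube([25, 85, 370]);
}
translate([93, 114, 784]) {
  cube([138, 129, 10]);
  translate([0, 0, 10]) cube([138, 10, 323]);
  translate([0, 119, 10]) cube([138, 10, 323]);
  translate([0, 10, 10]) cube([10, 109, 323]);
  translate([128, 10, 10]) cube([10, 109, 323]);
}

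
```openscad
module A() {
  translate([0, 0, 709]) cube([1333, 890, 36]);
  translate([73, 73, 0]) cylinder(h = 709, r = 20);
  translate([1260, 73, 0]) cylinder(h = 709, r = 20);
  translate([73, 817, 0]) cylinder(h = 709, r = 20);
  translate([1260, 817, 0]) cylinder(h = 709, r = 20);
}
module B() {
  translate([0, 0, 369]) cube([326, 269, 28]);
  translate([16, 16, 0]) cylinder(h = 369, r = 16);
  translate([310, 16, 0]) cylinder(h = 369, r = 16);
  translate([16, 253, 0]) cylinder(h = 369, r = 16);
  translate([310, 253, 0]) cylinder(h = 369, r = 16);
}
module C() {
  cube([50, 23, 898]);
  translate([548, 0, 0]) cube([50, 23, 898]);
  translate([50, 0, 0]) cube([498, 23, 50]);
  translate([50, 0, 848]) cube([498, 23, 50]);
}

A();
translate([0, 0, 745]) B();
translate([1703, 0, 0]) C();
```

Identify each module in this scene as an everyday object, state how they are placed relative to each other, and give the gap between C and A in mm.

The picture frame's nearest face is 370 mm from the table's +x face.

A is a table. B is a stool. C is a picture frame. The stool is on top of the table. The picture frame is on the floor beside the table on its +x side. The gap between the picture frame and the table is 370 mm.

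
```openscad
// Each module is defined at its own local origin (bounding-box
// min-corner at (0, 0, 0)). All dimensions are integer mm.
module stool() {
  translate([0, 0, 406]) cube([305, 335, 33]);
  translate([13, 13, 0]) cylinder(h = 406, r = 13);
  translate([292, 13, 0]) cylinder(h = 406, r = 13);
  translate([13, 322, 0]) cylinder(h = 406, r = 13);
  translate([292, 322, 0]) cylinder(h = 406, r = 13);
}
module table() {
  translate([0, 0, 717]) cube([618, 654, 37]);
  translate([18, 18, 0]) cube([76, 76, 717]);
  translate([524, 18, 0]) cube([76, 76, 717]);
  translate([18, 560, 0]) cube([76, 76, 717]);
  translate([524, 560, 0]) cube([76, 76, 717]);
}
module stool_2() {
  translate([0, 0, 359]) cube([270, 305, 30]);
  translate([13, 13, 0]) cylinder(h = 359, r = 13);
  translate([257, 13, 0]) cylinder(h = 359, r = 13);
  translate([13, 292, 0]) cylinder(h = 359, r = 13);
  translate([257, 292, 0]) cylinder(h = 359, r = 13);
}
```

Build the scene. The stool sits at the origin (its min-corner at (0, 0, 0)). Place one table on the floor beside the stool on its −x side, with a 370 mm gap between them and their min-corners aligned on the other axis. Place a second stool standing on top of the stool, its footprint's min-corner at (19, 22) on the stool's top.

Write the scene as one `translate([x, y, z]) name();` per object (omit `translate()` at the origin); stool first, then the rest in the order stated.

stool();
translate([-988, 0, 0]) table();
translate([19, 22, 439]) stool_2();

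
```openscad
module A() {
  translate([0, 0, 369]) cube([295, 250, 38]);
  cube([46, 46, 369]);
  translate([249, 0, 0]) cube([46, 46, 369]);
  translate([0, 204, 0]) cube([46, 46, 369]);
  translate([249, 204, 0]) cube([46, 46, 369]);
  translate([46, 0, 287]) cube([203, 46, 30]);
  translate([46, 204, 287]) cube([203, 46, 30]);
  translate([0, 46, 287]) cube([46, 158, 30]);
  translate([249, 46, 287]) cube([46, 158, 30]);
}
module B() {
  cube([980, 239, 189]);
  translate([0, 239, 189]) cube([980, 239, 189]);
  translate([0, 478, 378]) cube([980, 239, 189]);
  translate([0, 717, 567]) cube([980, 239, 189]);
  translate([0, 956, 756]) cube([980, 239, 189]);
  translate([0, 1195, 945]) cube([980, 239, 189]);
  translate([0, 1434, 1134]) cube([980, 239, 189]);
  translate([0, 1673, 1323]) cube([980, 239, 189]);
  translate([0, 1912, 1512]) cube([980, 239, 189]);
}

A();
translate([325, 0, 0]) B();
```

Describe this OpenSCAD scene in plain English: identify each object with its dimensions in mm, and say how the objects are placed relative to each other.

A is a four-legged stool. The seat is a 295×250×38 mm slab whose top surface is at z = 407 mm; four square legs, each 46×46 mm in cross-section, run from the floor (z = 0) to the underside of the seat, each flush with a corner of the seat. Four stretchers, 46 mm wide and 30 mm tall, connect adjacent legs with their undersides at z = 287 mm, each running between the inner faces of the legs it joins and aligned with the legs' outer faces on the other axis.

B is a straight staircase of 9 solid steps. Each step is 980 mm wide (x), 239 mm deep (y, the going) and 189 mm tall (the rise). The first step rests on the floor; each subsequent step sits one going further in +y and one rise higher in +z, directly behind and above the previous step with no overlap.

The staircase is on the floor beside the stool on its +x side.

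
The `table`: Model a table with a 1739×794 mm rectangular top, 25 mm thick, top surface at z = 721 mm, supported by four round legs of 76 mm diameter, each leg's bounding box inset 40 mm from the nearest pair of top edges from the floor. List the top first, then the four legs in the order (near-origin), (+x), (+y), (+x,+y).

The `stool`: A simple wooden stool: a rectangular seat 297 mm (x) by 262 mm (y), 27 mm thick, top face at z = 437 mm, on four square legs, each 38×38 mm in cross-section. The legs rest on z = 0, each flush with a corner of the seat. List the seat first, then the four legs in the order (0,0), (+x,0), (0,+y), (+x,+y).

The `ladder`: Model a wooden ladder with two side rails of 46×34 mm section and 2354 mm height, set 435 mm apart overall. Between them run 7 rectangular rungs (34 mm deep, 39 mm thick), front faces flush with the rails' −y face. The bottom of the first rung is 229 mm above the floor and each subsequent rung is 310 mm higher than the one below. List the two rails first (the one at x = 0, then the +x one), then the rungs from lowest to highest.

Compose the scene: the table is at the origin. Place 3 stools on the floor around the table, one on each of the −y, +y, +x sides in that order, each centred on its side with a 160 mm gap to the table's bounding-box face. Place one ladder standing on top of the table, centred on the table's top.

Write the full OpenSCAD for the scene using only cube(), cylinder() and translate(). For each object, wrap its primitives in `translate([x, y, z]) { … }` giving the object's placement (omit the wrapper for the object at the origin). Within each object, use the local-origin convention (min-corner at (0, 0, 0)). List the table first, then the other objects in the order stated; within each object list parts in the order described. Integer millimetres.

translate([0, 0, 696]) cube([1739, 794, 25]);
translate([78, 78, 0]) cylinder(h = 696, r = 38);
translate([1661, 78, 0]) cylinder(h = 696, r = 38);
translate([78, 716, 0]) cylinder(h = 696, r = 38);
translate([1661, 716, 0]) cylinder(h = 696, r = 38);
translate([721, -422, 0]) {
  translate([0, 0, 410]) cube([297, 262, 27]);
  cube([38, 38, 410]);
  translate([259, 0, 0]) cube([38, 38, 410]);
  translate([0, 224, 0]) cube([38, 38, 410]);
  translate([259, 224, 0]) cube([38, 38, 410]);
}
translate([721, 954, 0]) {
  translate([0, 0, 410]) cube([297, 262, 27]);
  cube([38, 38, 410]);
  translate([259, 0, 0]) cube([38, 38, 410]);
  translate([0, 224, 0]) cube([38, 38, 410]);
  translate([259, 224, 0]) cube([38, 38, 410]);
}
translate([1899, 266, 0]) {
  translate([0, 0, 410]) cube([297, 262, 27]);
  cube([38, 38, 410]);
  translate([259, 0, 0]) cube([38, 38, 410]);
  translate([0, 224, 0]) cube([38, 38, 410]);
  translate([259, 224, 0]) cube([38, 38, 410]);
}
translate([652, 380, 721]) {
  cube([46, 34, 2354]);
  translate([389, 0, 0]) cube([46, 34, 2354]);
  translate([46, 0, 229]) cube([343, 34, 39]);
  translate([46, 0, 539]) cube([343, 34, 39]);
  translate([46, 0, 849]) cube([343, 34, 39]);
  translate([46, 0, 1159]) cube([343, 34, 39]);
  translate([46, 0, 1469]) cube([343, 34, 39]);
  translate([46, 0, 1779]) cube([343, 34, 39]);
  translate([46, 0, 2089]) cube([343, 34, 39]);
}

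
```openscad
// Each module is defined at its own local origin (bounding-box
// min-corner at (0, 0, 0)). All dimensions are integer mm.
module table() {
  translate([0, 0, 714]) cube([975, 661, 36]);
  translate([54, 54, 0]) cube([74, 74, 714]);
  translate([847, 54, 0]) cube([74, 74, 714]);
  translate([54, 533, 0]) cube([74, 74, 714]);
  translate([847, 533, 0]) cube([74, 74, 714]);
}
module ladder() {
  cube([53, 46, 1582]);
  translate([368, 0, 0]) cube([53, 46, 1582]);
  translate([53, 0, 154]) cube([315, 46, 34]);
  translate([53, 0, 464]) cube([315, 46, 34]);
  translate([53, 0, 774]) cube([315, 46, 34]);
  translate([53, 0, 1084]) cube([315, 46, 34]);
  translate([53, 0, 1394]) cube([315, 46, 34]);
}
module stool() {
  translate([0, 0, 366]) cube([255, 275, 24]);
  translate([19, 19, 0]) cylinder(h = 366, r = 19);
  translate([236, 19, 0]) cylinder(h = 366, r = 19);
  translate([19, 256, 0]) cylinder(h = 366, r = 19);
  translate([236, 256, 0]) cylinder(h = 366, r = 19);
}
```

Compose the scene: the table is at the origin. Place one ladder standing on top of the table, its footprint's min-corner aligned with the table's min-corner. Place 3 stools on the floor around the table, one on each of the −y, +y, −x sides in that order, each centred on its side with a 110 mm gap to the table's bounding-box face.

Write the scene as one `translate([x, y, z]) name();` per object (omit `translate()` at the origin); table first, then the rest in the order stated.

table();
translate([0, 0, 750]) ladder();
translate([360, -385, 0]) stool();
translate([360, 771, 0]) stool();
translate([-365, 193, 0]) stool();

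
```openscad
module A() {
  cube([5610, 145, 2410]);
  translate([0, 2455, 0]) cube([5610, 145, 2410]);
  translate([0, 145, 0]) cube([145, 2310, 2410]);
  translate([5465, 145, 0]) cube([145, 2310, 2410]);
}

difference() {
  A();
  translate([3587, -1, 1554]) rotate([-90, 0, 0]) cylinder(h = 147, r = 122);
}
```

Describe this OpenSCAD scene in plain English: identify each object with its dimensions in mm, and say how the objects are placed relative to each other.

A is the wall frame of a small rectangular building: four walls, each 2410 mm tall and 145 mm thick, enclosing a footprint 5610 mm (x) by 2600 mm (y) outside-to-outside, with no floor or roof. The front and back walls (the −y and +y sides) span the full width; the two side walls fit between them.

The house frame has a circular hole of radius 122 mm through its front wall, centred at (x = 3587, z = 1554).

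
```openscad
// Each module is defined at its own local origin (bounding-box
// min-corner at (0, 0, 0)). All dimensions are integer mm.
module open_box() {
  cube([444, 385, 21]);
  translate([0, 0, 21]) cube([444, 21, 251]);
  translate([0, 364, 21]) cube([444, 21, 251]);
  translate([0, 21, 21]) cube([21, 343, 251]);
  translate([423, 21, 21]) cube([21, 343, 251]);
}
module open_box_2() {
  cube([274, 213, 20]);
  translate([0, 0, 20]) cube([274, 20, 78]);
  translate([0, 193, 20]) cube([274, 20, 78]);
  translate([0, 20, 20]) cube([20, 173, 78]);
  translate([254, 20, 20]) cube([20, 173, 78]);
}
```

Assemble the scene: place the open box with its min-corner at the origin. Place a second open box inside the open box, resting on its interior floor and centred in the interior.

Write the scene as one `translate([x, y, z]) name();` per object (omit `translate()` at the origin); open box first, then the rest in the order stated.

open_box();
translate([85, 86, 21]) open_box_2();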